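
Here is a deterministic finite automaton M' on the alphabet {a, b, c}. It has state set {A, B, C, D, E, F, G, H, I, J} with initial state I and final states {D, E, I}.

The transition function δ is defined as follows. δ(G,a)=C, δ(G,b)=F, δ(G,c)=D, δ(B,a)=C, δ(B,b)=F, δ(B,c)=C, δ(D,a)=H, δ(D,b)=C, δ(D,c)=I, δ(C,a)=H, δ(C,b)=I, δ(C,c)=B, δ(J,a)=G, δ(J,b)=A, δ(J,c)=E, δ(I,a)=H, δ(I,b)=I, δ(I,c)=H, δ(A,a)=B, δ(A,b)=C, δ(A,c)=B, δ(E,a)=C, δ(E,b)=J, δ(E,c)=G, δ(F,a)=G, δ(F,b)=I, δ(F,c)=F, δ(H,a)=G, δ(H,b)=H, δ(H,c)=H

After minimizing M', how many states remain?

7

First remove the unreachable states {A,E,J}; 7 states remain.
Start with accepting vs non-accepting: {D,I} | {B,C,F,G,H}.
Split {D,I} by δ(·,b) → {D} and {I}.
Refine {B,C,F,G,H} on symbol b: members go to different blocks, giving {B,G,H} and {C,F}.
Split {B,G,H} by δ(·,a) → {B,G} and {H}.
Refine {B,G} on symbol c: members go to different blocks, giving {B} and {G}.
Split {C,F} by δ(·,a) → {C} and {F}.
No further refinement is possible. Final partition (7 blocks): {D} | {B} | {I} | {C} | {H} | {G} | {F}.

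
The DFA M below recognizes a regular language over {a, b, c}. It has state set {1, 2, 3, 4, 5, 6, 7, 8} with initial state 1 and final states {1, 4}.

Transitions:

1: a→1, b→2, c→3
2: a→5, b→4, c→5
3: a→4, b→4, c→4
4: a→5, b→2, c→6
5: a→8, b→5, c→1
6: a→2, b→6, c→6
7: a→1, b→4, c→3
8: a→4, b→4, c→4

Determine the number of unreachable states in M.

No path from 1 leads to 7; the other 7 states are all reachable.

1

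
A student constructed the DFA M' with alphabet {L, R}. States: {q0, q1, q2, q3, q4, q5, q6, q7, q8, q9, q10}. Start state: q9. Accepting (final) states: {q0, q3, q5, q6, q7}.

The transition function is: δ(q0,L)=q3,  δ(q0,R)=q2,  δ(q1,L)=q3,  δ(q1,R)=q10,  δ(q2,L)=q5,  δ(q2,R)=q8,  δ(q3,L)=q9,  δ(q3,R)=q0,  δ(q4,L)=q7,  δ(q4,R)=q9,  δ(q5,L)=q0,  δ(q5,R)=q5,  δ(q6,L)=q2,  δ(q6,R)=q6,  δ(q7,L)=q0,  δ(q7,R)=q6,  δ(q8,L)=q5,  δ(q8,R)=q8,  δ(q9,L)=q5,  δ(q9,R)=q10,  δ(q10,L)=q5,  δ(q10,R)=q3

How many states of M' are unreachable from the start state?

BFS from q9 reaches {q0, q2, q3, q5, q8, q9, q10}; the 4 state(s) q1, q4, q6, q7 are never visited.

4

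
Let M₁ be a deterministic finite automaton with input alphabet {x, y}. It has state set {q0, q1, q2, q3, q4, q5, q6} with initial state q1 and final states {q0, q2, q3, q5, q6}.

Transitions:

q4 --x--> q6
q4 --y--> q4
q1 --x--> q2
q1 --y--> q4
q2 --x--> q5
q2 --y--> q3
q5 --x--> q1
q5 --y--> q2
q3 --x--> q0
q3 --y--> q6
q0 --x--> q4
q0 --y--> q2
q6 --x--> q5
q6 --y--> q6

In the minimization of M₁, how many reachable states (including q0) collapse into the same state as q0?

2

All states are reachable from the start state.
P0 = {q0,q2,q3,q5,q6} | {q1,q4}.
On input x, block {q0,q2,q3,q5,q6} splits into {q2,q3,q6} and {q0,q5}.
The partition is now stable with 3 blocks: {q2,q3,q6} | {q1,q4} | {q0,q5}.
State q0 belongs to the block {q0,q5}, which has 2 states.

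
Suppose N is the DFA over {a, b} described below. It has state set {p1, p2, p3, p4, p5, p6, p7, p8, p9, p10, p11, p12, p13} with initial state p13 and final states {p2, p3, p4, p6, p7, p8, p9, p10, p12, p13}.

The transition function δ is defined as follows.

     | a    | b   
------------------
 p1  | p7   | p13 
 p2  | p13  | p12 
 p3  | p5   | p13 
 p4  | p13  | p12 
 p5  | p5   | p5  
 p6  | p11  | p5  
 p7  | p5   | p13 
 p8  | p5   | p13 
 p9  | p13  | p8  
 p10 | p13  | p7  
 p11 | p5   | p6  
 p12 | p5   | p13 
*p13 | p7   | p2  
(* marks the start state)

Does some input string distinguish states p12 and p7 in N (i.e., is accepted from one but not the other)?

States {p1,p3,p4,p6,p8,p9,p10,p11} cannot be reached from the start state, so discard them.
Start with accepting vs non-accepting: {p2,p7,p12,p13} | {p5}.
Refine {p2,p7,p12,p13} on symbol a: members go to different blocks, giving {p2,p13} and {p7,p12}.
On input a, block {p2,p13} splits into {p2} and {p13}.
No further refinement is possible. Final partition (4 blocks): {p2} | {p5} | {p7,p12} | {p13}.
p12 and p7 lie in the same block of the stable partition, so they are equivalent — no string distinguishes them.

No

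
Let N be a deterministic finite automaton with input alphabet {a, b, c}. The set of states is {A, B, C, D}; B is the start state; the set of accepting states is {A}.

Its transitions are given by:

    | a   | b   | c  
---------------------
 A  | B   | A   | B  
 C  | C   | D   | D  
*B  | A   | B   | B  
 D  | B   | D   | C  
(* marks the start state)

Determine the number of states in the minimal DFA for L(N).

States {C,D} cannot be reached from the start state, so discard them.
Start with accepting vs non-accepting: {A} | {B}.
No further refinement is possible. Final partition (2 blocks): {A} | {B}.

2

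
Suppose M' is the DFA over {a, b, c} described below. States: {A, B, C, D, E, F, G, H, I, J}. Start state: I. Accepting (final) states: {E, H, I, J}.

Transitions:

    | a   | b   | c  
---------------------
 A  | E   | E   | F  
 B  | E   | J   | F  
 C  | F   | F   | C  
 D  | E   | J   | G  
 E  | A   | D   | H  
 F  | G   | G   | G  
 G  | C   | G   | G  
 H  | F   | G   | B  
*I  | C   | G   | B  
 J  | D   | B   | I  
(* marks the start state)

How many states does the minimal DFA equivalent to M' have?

4

Start with accepting vs non-accepting: {E,H,I,J} | {A,B,C,D,F,G}.
On input c, block {E,H,I,J} splits into {E,J} and {H,I}.
Split {A,B,C,D,F,G} by δ(·,a) → {A,B,D} and {C,F,G}.
Stable partition: {E,J} | {A,B,D} | {H,I} | {C,F,G} — 4 equivalence classes.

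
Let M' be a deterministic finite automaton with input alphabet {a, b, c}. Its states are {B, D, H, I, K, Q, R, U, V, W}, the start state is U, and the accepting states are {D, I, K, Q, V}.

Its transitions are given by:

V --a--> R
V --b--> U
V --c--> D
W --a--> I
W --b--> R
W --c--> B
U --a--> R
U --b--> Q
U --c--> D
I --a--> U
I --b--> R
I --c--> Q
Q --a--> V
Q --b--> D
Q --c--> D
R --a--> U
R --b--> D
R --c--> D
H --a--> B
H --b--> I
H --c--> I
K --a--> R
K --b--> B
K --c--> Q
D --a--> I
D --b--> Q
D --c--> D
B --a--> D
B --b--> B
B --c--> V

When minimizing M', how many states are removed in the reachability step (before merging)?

4

Starting at U and following transitions, the reachable set is {D, I, Q, R, U, V}. That leaves B, H, K, W unreachable — 4 in total.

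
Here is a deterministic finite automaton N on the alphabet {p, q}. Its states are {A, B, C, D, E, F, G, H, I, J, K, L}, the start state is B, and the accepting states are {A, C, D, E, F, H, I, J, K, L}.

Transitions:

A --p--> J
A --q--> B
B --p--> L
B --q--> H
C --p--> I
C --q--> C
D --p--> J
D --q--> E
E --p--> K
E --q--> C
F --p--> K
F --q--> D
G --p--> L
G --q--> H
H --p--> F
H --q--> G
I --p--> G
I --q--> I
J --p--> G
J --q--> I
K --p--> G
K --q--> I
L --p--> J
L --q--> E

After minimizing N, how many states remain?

States {A} cannot be reached from the start state, so discard them.
P0 = {C,D,E,F,H,I,J,K,L} | {B,G}.
On input p, block {C,D,E,F,H,I,J,K,L} splits into {C,D,E,F,H,L} and {I,J,K}.
Refine {C,D,E,F,H,L} on symbol p: members go to different blocks, giving {C,D,E,F,L} and {H}.
Stable partition: {C,D,E,F,L} | {B,G} | {I,J,K} | {H} — 4 equivalence classes.

4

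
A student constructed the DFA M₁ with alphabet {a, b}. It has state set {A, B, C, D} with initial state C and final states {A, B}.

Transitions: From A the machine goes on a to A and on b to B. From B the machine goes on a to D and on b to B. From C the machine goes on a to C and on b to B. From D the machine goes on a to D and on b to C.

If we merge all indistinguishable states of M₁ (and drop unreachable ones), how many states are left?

Reachable states from the start: {B,C,D}. Unreachable: {A} — drop them.
P0 = {B} | {C,D}.
Refine {C,D} on symbol b: members go to different blocks, giving {C} and {D}.
Stable partition: {B} | {C} | {D} — 3 equivalence classes.

3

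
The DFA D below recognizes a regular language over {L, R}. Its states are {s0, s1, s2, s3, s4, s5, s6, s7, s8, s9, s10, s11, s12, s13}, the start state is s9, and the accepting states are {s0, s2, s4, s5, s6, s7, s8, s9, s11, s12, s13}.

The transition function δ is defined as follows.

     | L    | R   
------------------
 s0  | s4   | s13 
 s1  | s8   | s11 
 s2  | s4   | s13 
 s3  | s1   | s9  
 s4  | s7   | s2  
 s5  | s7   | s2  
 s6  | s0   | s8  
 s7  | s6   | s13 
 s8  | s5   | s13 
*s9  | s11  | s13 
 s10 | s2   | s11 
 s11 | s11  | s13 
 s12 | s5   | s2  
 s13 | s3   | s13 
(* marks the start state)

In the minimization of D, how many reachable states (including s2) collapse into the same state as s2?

First remove the unreachable states {s10,s12}; 12 states remain.
Start with accepting vs non-accepting: {s0,s2,s4,s5,s6,s7,s8,s9,s11,s13} | {s1,s3}.
Split {s0,s2,s4,s5,s6,s7,s8,s9,s11,s13} by δ(·,L) → {s0,s2,s4,s5,s6,s7,s8,s9,s11} and {s13}.
Refine {s0,s2,s4,s5,s6,s7,s8,s9,s11} on symbol R: members go to different blocks, giving {s0,s2,s7,s8,s9,s11} and {s4,s5,s6}.
Split {s0,s2,s7,s8,s9,s11} by δ(·,L) → {s0,s2,s7,s8} and {s9,s11}.
On input L, block {s1,s3} splits into {s1} and {s3}.
Stable partition: {s0,s2,s7,s8} | {s1} | {s13} | {s4,s5,s6} | {s9,s11} | {s3} — 6 equivalence classes.
State s2 belongs to the block {s0,s2,s7,s8}, which has 4 states.

4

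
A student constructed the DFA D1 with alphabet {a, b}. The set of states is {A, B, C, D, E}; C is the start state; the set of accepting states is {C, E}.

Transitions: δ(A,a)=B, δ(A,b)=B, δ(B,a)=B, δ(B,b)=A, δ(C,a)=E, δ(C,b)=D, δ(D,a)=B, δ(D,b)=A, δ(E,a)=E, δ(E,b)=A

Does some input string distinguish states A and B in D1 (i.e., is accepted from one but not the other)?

Every state is reachable, so we keep all 5.
P0 = {C,E} | {A,B,D}.
No further refinement is possible. Final partition (2 blocks): {C,E} | {A,B,D}.
A and B lie in the same block of the stable partition, so they are equivalent — no string distinguishes them.

No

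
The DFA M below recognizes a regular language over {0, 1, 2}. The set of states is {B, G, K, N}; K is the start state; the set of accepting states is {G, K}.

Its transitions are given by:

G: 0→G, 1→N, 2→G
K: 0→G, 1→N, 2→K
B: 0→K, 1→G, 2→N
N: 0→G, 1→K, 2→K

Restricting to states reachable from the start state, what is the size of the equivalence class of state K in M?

2

Reachable states from the start: {G,K,N}. Unreachable: {B} — drop them.
Start with accepting vs non-accepting: {G,K} | {N}.
Stable partition: {G,K} | {N} — 2 equivalence classes.
State K belongs to the block {G,K}, which has 2 states.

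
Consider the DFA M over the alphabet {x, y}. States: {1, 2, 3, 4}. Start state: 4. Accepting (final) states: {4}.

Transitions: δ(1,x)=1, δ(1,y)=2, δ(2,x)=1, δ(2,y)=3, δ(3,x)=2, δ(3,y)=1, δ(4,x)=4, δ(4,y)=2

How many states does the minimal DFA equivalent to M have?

Initial partition by acceptance: {4} | {1,2,3}.
Stable partition: {4} | {1,2,3} — 2 equivalence classes.

2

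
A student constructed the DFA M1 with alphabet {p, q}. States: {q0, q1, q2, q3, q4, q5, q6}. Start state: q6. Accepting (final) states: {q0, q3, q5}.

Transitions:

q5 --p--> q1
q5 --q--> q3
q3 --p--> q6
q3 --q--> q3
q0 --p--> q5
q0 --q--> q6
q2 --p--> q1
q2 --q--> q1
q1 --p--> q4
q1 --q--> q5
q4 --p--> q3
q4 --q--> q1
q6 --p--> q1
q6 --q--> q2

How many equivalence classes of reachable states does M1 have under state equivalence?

Reachable states from the start: {q1,q2,q3,q4,q5,q6}. Unreachable: {q0} — drop them.
Initial partition by acceptance: {q3,q5} | {q1,q2,q4,q6}.
Split {q1,q2,q4,q6} by δ(·,p) → {q1,q2,q6} and {q4}.
Split {q1,q2,q6} by δ(·,p) → {q2,q6} and {q1}.
On input p, block {q3,q5} splits into {q3} and {q5}.
Refine {q2,q6} on symbol q: members go to different blocks, giving {q2} and {q6}.
Stable partition: {q3} | {q2} | {q4} | {q1} | {q5} | {q6} — 6 equivalence classes.

6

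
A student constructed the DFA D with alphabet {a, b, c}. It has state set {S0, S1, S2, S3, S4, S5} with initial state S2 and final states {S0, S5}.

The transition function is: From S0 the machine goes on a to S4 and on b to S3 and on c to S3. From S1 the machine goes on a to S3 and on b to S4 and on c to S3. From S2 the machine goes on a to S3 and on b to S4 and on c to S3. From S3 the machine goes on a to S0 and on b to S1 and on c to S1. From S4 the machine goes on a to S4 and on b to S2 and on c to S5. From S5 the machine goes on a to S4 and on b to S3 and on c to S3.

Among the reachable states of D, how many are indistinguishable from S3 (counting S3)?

1

Every state is reachable, so we keep all 6.
Initial partition by acceptance: {S0,S5} | {S1,S2,S3,S4}.
On input a, block {S1,S2,S3,S4} splits into {S1,S2,S4} and {S3}.
Split {S1,S2,S4} by δ(·,a) → {S1,S2} and {S4}.
No further refinement is possible. Final partition (4 blocks): {S0,S5} | {S1,S2} | {S3} | {S4}.
State S3 belongs to the block {S3}, which has 1 states.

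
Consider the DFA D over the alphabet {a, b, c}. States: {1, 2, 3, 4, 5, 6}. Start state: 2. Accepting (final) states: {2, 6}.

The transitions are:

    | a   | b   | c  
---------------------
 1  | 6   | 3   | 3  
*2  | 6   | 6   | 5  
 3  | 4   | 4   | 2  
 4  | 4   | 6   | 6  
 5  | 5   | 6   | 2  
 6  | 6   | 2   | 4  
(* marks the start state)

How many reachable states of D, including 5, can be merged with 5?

2

First remove the unreachable states {1,3}; 4 states remain.
Initial partition by acceptance: {2,6} | {4,5}.
The partition is now stable with 2 blocks: {2,6} | {4,5}.
The equivalence class containing 5 is {4,5}, of size 2.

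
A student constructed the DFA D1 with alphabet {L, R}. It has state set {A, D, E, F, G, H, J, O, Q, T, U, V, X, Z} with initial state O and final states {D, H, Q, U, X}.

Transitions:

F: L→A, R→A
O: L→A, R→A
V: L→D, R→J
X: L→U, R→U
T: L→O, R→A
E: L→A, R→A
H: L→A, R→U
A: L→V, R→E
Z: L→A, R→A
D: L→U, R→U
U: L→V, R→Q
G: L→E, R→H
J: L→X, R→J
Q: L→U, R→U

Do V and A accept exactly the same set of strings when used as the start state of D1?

First remove the unreachable states {F,G,H,T,Z}; 9 states remain.
P0 = {D,Q,U,X} | {A,E,J,O,V}.
On input L, block {D,Q,U,X} splits into {D,Q,X} and {U}.
Refine {A,E,J,O,V} on symbol L: members go to different blocks, giving {A,E,O} and {J,V}.
On input L, block {A,E,O} splits into {E,O} and {A}.
The partition is now stable with 5 blocks: {D,Q,X} | {E,O} | {U} | {J,V} | {A}.
V and A end up in different blocks, so they are distinguishable. For instance, the string 'L' is accepted from only V.

No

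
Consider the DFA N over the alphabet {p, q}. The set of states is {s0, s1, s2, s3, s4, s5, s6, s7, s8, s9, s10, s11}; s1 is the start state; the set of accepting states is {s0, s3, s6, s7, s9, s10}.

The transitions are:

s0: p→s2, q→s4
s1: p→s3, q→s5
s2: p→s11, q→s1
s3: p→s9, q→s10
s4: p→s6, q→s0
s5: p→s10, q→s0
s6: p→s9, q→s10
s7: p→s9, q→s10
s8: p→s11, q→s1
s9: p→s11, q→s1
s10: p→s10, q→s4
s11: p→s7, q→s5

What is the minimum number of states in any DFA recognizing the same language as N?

8

Reachable states from the start: {s0,s1,s2,s3,s4,s5,s6,s7,s9,s10,s11}. Unreachable: {s8} — drop them.
Initial partition by acceptance: {s0,s3,s6,s7,s9,s10} | {s1,s2,s4,s5,s11}.
On input p, block {s0,s3,s6,s7,s9,s10} splits into {s3,s6,s7,s10} and {s0,s9}.
Split {s3,s6,s7,s10} by δ(·,p) → {s3,s6,s7} and {s10}.
On input p, block {s1,s2,s4,s5,s11} splits into {s1,s4,s11} and {s2} and {s5}.
Split {s1,s4,s11} by δ(·,q) → {s1,s11} and {s4}.
On input p, block {s0,s9} splits into {s0} and {s9}.
No further refinement is possible. Final partition (8 blocks): {s3,s6,s7} | {s1,s11} | {s0} | {s10} | {s2} | {s5} | {s4} | {s9}.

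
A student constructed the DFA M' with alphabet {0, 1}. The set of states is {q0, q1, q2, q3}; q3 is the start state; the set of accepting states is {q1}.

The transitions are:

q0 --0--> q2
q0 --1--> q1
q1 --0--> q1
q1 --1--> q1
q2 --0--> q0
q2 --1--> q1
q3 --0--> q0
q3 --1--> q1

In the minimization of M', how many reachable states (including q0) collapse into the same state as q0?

3

Every state is reachable, so we keep all 4.
Start with accepting vs non-accepting: {q1} | {q0,q2,q3}.
No further refinement is possible. Final partition (2 blocks): {q1} | {q0,q2,q3}.
State q0 belongs to the block {q0,q2,q3}, which has 3 states.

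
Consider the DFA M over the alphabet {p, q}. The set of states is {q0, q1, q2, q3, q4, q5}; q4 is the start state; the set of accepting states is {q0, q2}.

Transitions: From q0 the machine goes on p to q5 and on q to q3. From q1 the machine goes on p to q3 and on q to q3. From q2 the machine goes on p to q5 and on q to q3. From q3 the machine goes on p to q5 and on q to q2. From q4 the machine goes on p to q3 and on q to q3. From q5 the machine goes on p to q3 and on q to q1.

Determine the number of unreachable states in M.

1

Starting at q4 and following transitions, the reachable set is {q1, q2, q3, q4, q5}. That leaves q0 unreachable — 1 in total.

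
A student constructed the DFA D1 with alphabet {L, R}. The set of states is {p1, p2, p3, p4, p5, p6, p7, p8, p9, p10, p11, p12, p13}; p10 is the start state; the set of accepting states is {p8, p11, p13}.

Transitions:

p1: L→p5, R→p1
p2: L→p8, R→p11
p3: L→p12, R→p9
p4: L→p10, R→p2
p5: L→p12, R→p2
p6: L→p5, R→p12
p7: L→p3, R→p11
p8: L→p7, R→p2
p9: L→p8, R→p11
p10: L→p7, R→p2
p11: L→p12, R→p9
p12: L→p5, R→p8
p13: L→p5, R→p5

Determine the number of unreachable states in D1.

4

Starting at p10 and following transitions, the reachable set is {p2, p3, p5, p7, p8, p9, p10, p11, p12}. That leaves p1, p4, p6, p13 unreachable — 4 in total.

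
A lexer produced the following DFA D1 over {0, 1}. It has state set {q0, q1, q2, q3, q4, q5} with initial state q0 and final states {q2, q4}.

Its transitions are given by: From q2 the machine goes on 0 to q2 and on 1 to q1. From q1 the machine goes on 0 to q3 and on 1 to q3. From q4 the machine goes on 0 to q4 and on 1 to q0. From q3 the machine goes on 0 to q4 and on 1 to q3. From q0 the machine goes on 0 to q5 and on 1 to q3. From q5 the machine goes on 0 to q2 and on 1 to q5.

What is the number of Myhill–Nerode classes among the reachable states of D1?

Every state is reachable, so we keep all 6.
Initial partition by acceptance: {q2,q4} | {q0,q1,q3,q5}.
Refine {q0,q1,q3,q5} on symbol 0: members go to different blocks, giving {q0,q1} and {q3,q5}.
No further refinement is possible. Final partition (3 blocks): {q2,q4} | {q0,q1} | {q3,q5}.

3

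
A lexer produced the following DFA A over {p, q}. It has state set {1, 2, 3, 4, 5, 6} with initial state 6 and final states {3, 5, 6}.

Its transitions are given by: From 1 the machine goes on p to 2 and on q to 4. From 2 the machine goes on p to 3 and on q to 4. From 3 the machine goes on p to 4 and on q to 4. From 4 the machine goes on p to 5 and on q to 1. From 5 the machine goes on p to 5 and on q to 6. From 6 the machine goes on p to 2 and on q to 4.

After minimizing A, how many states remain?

6

Start with accepting vs non-accepting: {3,5,6} | {1,2,4}.
On input p, block {3,5,6} splits into {3,6} and {5}.
Refine {1,2,4} on symbol p: members go to different blocks, giving {1} and {2} and {4}.
Refine {3,6} on symbol p: members go to different blocks, giving {3} and {6}.
No further refinement is possible. Final partition (6 blocks): {3} | {1} | {5} | {2} | {4} | {6}.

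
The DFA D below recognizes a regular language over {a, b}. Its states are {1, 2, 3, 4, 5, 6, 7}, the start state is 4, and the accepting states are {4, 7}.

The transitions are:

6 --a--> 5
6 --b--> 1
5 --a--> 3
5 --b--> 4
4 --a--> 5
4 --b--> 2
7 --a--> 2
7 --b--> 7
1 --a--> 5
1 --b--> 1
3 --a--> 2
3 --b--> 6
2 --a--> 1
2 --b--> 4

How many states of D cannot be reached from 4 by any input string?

BFS from 4 reaches {1, 2, 3, 4, 5, 6}; the 1 state(s) 7 are never visited.

1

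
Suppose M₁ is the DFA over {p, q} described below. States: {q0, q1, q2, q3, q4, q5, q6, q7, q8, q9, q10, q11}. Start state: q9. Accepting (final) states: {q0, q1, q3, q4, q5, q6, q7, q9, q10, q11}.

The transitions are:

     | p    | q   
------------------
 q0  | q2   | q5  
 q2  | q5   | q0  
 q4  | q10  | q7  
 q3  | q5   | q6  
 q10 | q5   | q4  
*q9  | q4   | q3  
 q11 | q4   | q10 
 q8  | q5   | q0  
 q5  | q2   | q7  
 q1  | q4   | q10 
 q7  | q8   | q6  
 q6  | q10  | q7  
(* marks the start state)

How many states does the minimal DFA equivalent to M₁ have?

Reachable states from the start: {q0,q2,q3,q4,q5,q6,q7,q8,q9,q10}. Unreachable: {q1,q11} — drop them.
P0 = {q0,q3,q4,q5,q6,q7,q9,q10} | {q2,q8}.
Refine {q0,q3,q4,q5,q6,q7,q9,q10} on symbol p: members go to different blocks, giving {q3,q4,q6,q9,q10} and {q0,q5,q7}.
On input p, block {q3,q4,q6,q9,q10} splits into {q4,q6,q9} and {q3,q10}.
Split {q4,q6,q9} by δ(·,p) → {q4,q6} and {q9}.
On input q, block {q0,q5,q7} splits into {q0,q5} and {q7}.
Split {q0,q5} by δ(·,q) → {q0} and {q5}.
Stable partition: {q4,q6} | {q2,q8} | {q0} | {q3,q10} | {q9} | {q7} | {q5} — 7 equivalence classes.

7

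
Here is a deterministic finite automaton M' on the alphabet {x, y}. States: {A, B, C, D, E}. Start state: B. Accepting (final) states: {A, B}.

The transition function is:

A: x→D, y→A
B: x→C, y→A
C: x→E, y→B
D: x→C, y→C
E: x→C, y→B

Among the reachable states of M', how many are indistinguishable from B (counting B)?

Initial partition by acceptance: {A,B} | {C,D,E}.
Refine {C,D,E} on symbol y: members go to different blocks, giving {C,E} and {D}.
Split {A,B} by δ(·,x) → {A} and {B}.
The partition is now stable with 4 blocks: {A} | {C,E} | {D} | {B}.
The equivalence class containing B is {B}, of size 1.

1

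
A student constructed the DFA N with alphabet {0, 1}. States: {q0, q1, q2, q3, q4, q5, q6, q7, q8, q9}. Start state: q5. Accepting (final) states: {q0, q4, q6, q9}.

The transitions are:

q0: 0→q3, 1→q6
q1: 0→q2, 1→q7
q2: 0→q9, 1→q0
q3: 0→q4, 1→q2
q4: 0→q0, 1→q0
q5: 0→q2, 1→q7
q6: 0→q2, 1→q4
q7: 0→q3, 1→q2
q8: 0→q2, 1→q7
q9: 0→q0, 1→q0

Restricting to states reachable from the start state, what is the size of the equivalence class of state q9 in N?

Reachable states from the start: {q0,q2,q3,q4,q5,q6,q7,q9}. Unreachable: {q1,q8} — drop them.
Start with accepting vs non-accepting: {q0,q4,q6,q9} | {q2,q3,q5,q7}.
On input 0, block {q0,q4,q6,q9} splits into {q0,q6} and {q4,q9}.
Refine {q0,q6} on symbol 1: members go to different blocks, giving {q0} and {q6}.
On input 0, block {q2,q3,q5,q7} splits into {q2,q3} and {q5,q7}.
On input 1, block {q2,q3} splits into {q2} and {q3}.
On input 0, block {q5,q7} splits into {q5} and {q7}.
Stable partition: {q0} | {q2} | {q4,q9} | {q6} | {q5} | {q3} | {q7} — 7 equivalence classes.
The equivalence class containing q9 is {q4,q9}, of size 2.

2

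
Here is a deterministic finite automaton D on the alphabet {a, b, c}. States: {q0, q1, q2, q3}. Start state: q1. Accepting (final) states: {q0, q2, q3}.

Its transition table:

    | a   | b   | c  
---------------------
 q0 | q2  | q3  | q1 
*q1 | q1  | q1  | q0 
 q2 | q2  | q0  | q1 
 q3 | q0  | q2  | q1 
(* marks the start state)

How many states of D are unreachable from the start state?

A breadth-first search from the start state visits every state.

0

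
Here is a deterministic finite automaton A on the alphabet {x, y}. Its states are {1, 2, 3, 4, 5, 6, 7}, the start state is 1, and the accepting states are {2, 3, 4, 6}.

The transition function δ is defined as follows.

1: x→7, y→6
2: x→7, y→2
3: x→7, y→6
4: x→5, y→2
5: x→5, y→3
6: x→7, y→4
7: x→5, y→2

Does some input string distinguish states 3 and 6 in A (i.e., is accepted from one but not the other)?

Start with accepting vs non-accepting: {2,3,4,6} | {1,5,7}.
No further refinement is possible. Final partition (2 blocks): {2,3,4,6} | {1,5,7}.
3 and 6 lie in the same block of the stable partition, so they are equivalent — no string distinguishes them.

No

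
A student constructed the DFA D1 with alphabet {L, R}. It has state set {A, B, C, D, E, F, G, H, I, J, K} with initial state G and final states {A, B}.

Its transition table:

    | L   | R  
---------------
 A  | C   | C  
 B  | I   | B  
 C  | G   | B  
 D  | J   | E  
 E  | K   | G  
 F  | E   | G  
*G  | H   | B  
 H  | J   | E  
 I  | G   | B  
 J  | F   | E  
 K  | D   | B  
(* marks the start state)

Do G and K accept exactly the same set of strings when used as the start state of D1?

States {A,C} cannot be reached from the start state, so discard them.
P0 = {B} | {D,E,F,G,H,I,J,K}.
On input R, block {D,E,F,G,H,I,J,K} splits into {D,E,F,H,J} and {G,I,K}.
Refine {D,E,F,H,J} on symbol L: members go to different blocks, giving {D,F,H,J} and {E}.
Refine {D,F,H,J} on symbol L: members go to different blocks, giving {D,H,J} and {F}.
Refine {D,H,J} on symbol L: members go to different blocks, giving {D,H} and {J}.
On input L, block {G,I,K} splits into {G,K} and {I}.
No further refinement is possible. Final partition (7 blocks): {B} | {D,H} | {G,K} | {E} | {F} | {J} | {I}.
G and K lie in the same block of the stable partition, so they are equivalent — no string distinguishes them.

Yes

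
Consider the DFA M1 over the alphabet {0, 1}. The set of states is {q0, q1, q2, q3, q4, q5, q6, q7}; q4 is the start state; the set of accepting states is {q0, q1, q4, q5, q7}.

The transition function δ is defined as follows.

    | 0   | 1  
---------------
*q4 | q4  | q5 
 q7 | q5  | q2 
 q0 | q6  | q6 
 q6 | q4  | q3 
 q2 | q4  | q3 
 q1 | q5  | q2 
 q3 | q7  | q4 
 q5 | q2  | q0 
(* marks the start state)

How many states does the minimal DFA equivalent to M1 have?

States {q1} cannot be reached from the start state, so discard them.
P0 = {q0,q4,q5,q7} | {q2,q3,q6}.
Refine {q0,q4,q5,q7} on symbol 0: members go to different blocks, giving {q0,q5} and {q4,q7}.
Split {q0,q5} by δ(·,1) → {q0} and {q5}.
Split {q2,q3,q6} by δ(·,1) → {q2,q6} and {q3}.
Split {q4,q7} by δ(·,0) → {q4} and {q7}.
No further refinement is possible. Final partition (6 blocks): {q0} | {q2,q6} | {q4} | {q5} | {q3} | {q7}.

6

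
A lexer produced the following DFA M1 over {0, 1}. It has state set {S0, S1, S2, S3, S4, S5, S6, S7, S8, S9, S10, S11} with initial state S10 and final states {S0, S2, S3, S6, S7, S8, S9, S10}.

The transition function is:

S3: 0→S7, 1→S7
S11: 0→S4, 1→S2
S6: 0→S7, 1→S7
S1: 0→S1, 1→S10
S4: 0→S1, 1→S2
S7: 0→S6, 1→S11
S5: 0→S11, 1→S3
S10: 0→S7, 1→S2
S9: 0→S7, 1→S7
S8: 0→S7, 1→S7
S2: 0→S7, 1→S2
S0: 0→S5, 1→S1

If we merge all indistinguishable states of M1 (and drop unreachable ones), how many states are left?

4

First remove the unreachable states {S0,S3,S5,S8,S9}; 7 states remain.
P0 = {S2,S6,S7,S10} | {S1,S4,S11}.
Split {S2,S6,S7,S10} by δ(·,1) → {S2,S6,S10} and {S7}.
Split {S2,S6,S10} by δ(·,1) → {S2,S10} and {S6}.
No further refinement is possible. Final partition (4 blocks): {S2,S10} | {S1,S4,S11} | {S7} | {S6}.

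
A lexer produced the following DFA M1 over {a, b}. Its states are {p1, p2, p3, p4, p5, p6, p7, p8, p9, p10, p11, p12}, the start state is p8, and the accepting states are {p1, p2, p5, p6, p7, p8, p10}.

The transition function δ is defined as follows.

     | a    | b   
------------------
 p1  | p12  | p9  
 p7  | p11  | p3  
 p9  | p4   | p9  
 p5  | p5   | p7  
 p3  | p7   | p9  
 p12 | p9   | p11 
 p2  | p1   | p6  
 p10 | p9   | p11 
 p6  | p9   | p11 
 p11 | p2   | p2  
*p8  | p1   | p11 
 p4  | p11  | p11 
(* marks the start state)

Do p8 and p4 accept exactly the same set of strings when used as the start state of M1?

No

First remove the unreachable states {p3,p5,p7,p10}; 8 states remain.
P0 = {p1,p2,p6,p8} | {p4,p9,p11,p12}.
Split {p1,p2,p6,p8} by δ(·,a) → {p1,p6} and {p2,p8}.
Refine {p4,p9,p11,p12} on symbol a: members go to different blocks, giving {p4,p9,p12} and {p11}.
Refine {p1,p6} on symbol b: members go to different blocks, giving {p1} and {p6}.
Split {p4,p9,p12} by δ(·,a) → {p9,p12} and {p4}.
Split {p9,p12} by δ(·,a) → {p9} and {p12}.
On input b, block {p2,p8} splits into {p2} and {p8}.
Stable partition: {p1} | {p9} | {p2} | {p11} | {p6} | {p4} | {p12} | {p8} — 8 equivalence classes.
p8 and p4 end up in different blocks, so they are distinguishable. For instance, the string 'ε' is accepted from only p8.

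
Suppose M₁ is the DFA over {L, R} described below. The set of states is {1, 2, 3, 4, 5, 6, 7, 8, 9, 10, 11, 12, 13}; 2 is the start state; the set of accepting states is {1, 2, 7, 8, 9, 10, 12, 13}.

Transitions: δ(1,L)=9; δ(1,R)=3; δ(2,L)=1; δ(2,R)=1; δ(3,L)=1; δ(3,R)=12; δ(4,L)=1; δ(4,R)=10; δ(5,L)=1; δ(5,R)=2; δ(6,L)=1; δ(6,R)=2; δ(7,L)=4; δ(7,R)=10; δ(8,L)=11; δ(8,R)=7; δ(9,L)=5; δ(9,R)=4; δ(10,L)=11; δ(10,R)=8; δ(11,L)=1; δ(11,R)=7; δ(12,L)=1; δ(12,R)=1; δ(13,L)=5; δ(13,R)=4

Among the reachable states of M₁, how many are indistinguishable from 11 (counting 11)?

Reachable states from the start: {1,2,3,4,5,7,8,9,10,11,12}. Unreachable: {6,13} — drop them.
P0 = {1,2,7,8,9,10,12} | {3,4,5,11}.
Refine {1,2,7,8,9,10,12} on symbol L: members go to different blocks, giving {7,8,9,10} and {1,2,12}.
Split {7,8,9,10} by δ(·,R) → {7,8,10} and {9}.
Split {3,4,5,11} by δ(·,R) → {3,5} and {4,11}.
Split {1,2,12} by δ(·,L) → {2,12} and {1}.
No further refinement is possible. Final partition (6 blocks): {7,8,10} | {3,5} | {2,12} | {9} | {4,11} | {1}.
The equivalence class containing 11 is {4,11}, of size 2.

2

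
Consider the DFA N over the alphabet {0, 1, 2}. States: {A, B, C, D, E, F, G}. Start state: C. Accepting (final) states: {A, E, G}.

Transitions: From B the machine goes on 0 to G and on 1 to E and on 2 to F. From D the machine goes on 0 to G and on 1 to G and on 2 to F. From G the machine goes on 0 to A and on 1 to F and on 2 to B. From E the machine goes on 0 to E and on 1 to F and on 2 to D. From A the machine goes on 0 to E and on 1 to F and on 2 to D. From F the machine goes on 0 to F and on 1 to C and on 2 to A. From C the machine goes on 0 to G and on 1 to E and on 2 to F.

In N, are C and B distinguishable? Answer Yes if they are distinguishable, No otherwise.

No

Start with accepting vs non-accepting: {A,E,G} | {B,C,D,F}.
Refine {B,C,D,F} on symbol 0: members go to different blocks, giving {B,C,D} and {F}.
No further refinement is possible. Final partition (3 blocks): {A,E,G} | {B,C,D} | {F}.
C and B lie in the same block of the stable partition, so they are equivalent — no string distinguishes them.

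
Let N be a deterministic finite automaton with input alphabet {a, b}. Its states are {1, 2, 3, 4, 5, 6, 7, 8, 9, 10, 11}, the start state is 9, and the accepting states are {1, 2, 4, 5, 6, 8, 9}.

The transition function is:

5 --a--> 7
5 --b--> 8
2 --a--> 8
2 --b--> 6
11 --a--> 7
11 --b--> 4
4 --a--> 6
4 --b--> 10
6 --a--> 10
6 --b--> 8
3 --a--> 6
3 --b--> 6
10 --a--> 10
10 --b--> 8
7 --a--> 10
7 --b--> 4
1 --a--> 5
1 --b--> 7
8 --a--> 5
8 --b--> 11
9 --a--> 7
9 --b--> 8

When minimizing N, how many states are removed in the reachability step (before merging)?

BFS from 9 reaches {4, 5, 6, 7, 8, 9, 10, 11}; the 3 state(s) 1, 2, 3 are never visited.

3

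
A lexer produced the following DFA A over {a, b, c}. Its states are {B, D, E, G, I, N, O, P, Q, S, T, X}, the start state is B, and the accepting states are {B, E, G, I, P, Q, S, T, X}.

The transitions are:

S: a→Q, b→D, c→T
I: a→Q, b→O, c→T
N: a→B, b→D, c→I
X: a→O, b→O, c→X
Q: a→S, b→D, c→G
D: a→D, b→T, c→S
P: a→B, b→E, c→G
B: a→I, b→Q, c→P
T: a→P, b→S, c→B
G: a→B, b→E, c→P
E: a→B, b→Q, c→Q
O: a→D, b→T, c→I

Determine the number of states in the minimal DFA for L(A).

7

Reachable states from the start: {B,D,E,G,I,O,P,Q,S,T}. Unreachable: {N,X} — drop them.
Initial partition by acceptance: {B,E,G,I,P,Q,S,T} | {D,O}.
On input b, block {B,E,G,I,P,Q,S,T} splits into {B,E,G,P,T} and {I,Q,S}.
On input a, block {B,E,G,P,T} splits into {E,G,P,T} and {B}.
On input a, block {E,G,P,T} splits into {E,G,P} and {T}.
On input b, block {E,G,P} splits into {G,P} and {E}.
On input c, block {I,Q,S} splits into {I,S} and {Q}.
Stable partition: {G,P} | {D,O} | {I,S} | {B} | {T} | {E} | {Q} — 7 equivalence classes.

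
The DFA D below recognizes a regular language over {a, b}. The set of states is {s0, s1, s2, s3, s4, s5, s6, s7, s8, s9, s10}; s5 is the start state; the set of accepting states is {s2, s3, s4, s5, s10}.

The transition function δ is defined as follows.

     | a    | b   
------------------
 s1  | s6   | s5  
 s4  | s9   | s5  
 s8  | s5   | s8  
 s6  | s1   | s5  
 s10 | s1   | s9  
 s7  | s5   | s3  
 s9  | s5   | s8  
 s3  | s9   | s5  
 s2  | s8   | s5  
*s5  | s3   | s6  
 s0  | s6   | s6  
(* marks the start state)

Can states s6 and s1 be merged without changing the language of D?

Reachable states from the start: {s1,s3,s5,s6,s8,s9}. Unreachable: {s0,s2,s4,s7,s10} — drop them.
Initial partition by acceptance: {s3,s5} | {s1,s6,s8,s9}.
On input a, block {s3,s5} splits into {s3} and {s5}.
Split {s1,s6,s8,s9} by δ(·,a) → {s1,s6} and {s8,s9}.
The partition is now stable with 4 blocks: {s3} | {s1,s6} | {s5} | {s8,s9}.
s6 and s1 lie in the same block of the stable partition, so they are equivalent — no string distinguishes them.

Yes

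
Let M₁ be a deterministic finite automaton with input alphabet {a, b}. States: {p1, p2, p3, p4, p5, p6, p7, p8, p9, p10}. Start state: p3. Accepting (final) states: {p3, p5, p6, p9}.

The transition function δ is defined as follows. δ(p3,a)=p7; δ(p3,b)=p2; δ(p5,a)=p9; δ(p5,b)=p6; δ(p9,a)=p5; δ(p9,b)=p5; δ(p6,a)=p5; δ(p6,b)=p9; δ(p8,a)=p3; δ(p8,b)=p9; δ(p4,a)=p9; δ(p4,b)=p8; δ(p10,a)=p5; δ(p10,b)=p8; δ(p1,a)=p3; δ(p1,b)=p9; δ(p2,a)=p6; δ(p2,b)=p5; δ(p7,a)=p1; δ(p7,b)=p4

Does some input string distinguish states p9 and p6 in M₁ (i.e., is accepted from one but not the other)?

Reachable states from the start: {p1,p2,p3,p4,p5,p6,p7,p8,p9}. Unreachable: {p10} — drop them.
Start with accepting vs non-accepting: {p3,p5,p6,p9} | {p1,p2,p4,p7,p8}.
Refine {p3,p5,p6,p9} on symbol a: members go to different blocks, giving {p5,p6,p9} and {p3}.
Split {p1,p2,p4,p7,p8} by δ(·,a) → {p1,p8} and {p2,p4} and {p7}.
On input b, block {p2,p4} splits into {p2} and {p4}.
No further refinement is possible. Final partition (6 blocks): {p5,p6,p9} | {p1,p8} | {p3} | {p2} | {p7} | {p4}.
p9 and p6 lie in the same block of the stable partition, so they are equivalent — no string distinguishes them.

No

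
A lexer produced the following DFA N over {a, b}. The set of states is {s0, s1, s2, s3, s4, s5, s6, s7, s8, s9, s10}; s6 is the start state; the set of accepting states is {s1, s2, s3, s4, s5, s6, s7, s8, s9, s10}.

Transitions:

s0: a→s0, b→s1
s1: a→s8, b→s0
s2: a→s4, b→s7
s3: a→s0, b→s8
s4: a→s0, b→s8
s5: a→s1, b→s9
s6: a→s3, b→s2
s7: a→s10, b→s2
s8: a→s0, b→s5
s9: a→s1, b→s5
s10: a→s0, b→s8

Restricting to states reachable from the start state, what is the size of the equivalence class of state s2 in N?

3

Every state is reachable, so we keep all 11.
Start with accepting vs non-accepting: {s1,s2,s3,s4,s5,s6,s7,s8,s9,s10} | {s0}.
On input a, block {s1,s2,s3,s4,s5,s6,s7,s8,s9,s10} splits into {s1,s2,s5,s6,s7,s9} and {s3,s4,s8,s10}.
Refine {s1,s2,s5,s6,s7,s9} on symbol a: members go to different blocks, giving {s1,s2,s6,s7} and {s5,s9}.
Split {s1,s2,s6,s7} by δ(·,b) → {s2,s6,s7} and {s1}.
On input b, block {s3,s4,s8,s10} splits into {s3,s4,s10} and {s8}.
Stable partition: {s2,s6,s7} | {s0} | {s3,s4,s10} | {s5,s9} | {s1} | {s8} — 6 equivalence classes.
State s2 belongs to the block {s2,s6,s7}, which has 3 states.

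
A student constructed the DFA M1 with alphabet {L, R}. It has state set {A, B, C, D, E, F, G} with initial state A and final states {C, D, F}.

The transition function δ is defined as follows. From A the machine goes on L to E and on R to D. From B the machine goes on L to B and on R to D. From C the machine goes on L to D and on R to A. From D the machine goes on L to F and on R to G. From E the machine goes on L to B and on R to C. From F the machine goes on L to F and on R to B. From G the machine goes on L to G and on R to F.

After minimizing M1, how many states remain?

2

All states are reachable from the start state.
Start with accepting vs non-accepting: {C,D,F} | {A,B,E,G}.
Stable partition: {C,D,F} | {A,B,E,G} — 2 equivalence classes.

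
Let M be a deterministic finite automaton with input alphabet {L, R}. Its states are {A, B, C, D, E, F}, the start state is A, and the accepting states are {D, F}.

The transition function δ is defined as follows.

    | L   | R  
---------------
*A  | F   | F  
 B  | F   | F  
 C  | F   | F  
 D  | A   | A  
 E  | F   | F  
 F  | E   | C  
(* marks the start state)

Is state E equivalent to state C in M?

Yes

States {B,D} cannot be reached from the start state, so discard them.
P0 = {F} | {A,C,E}.
Stable partition: {F} | {A,C,E} — 2 equivalence classes.
E and C lie in the same block of the stable partition, so they are equivalent — no string distinguishes them.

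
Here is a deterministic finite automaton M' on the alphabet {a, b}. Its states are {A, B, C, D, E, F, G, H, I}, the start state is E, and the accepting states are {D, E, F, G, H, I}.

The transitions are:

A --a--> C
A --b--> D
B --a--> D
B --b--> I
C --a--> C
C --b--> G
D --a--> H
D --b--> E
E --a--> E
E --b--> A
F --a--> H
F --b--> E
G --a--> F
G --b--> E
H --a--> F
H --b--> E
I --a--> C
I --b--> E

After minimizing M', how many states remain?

3

States {B,I} cannot be reached from the start state, so discard them.
P0 = {D,E,F,G,H} | {A,C}.
On input b, block {D,E,F,G,H} splits into {D,F,G,H} and {E}.
No further refinement is possible. Final partition (3 blocks): {D,F,G,H} | {A,C} | {E}.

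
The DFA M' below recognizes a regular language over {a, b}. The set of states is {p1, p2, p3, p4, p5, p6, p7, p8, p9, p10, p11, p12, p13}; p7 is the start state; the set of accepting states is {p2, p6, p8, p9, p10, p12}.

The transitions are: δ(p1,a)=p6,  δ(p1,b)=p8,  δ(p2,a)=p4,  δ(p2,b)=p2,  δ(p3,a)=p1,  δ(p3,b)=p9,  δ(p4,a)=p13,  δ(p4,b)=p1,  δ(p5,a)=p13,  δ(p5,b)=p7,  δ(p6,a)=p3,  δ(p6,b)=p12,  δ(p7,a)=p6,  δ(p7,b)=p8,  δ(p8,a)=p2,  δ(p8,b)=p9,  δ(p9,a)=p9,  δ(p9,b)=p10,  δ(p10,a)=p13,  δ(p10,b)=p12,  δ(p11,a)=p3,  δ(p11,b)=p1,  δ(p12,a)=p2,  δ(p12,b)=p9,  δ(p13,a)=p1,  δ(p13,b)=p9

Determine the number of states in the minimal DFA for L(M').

Reachable states from the start: {p1,p2,p3,p4,p6,p7,p8,p9,p10,p12,p13}. Unreachable: {p5,p11} — drop them.
Initial partition by acceptance: {p2,p6,p8,p9,p10,p12} | {p1,p3,p4,p7,p13}.
Split {p2,p6,p8,p9,p10,p12} by δ(·,a) → {p2,p6,p10} and {p8,p9,p12}.
Split {p2,p6,p10} by δ(·,b) → {p6,p10} and {p2}.
On input a, block {p1,p3,p4,p7,p13} splits into {p3,p4,p13} and {p1,p7}.
Refine {p3,p4,p13} on symbol a: members go to different blocks, giving {p3,p13} and {p4}.
On input a, block {p8,p9,p12} splits into {p8,p12} and {p9}.
No further refinement is possible. Final partition (7 blocks): {p6,p10} | {p3,p13} | {p8,p12} | {p2} | {p1,p7} | {p4} | {p9}.

7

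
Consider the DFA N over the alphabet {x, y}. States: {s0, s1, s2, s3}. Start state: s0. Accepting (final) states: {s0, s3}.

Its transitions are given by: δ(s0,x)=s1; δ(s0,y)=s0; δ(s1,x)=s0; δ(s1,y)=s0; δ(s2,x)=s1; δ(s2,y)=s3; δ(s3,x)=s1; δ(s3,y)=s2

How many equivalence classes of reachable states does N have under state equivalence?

First remove the unreachable states {s2,s3}; 2 states remain.
P0 = {s0} | {s1}.
The partition is now stable with 2 blocks: {s0} | {s1}.

2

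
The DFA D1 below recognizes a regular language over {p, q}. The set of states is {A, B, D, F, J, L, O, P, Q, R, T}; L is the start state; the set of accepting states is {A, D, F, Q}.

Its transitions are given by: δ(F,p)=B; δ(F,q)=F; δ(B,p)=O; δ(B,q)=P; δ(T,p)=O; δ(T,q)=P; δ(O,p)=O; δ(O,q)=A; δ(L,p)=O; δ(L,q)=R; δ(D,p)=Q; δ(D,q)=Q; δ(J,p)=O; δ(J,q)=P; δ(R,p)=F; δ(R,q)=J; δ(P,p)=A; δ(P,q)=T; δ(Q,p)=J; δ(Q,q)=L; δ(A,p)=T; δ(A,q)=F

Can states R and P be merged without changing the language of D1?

States {D,Q} cannot be reached from the start state, so discard them.
Start with accepting vs non-accepting: {A,F} | {B,J,L,O,P,R,T}.
Split {B,J,L,O,P,R,T} by δ(·,p) → {B,J,L,O,T} and {P,R}.
Refine {B,J,L,O,T} on symbol q: members go to different blocks, giving {B,J,L,T} and {O}.
The partition is now stable with 4 blocks: {A,F} | {B,J,L,T} | {P,R} | {O}.
R and P lie in the same block of the stable partition, so they are equivalent — no string distinguishes them.

Yes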